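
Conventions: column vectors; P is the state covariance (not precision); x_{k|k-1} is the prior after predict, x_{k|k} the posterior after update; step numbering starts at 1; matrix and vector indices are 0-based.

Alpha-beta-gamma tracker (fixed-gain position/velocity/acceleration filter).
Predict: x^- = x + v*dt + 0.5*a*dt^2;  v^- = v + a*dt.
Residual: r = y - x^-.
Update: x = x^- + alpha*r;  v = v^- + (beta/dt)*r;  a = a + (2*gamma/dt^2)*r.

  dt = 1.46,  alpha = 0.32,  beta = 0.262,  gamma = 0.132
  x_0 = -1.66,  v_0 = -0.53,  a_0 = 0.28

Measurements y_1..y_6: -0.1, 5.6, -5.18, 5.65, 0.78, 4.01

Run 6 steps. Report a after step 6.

a_post = -1.1650

step 1: x_pred=-2.1354  r=2.0354  x^+=-1.4841  v^+=0.2441  a^+=0.5321
step 2: x_pred=-0.5606  r=6.1606  x^+=1.4108  v^+=2.1264  a^+=1.2951
step 3: x_pred=5.8957  r=-11.0757  x^+=2.3514  v^+=2.0297  a^+=-0.0766
step 4: x_pred=5.2331  r=0.4169  x^+=5.3665  v^+=1.9926  a^+=-0.0250
step 5: x_pred=8.2491  r=-7.4691  x^+=5.8590  v^+=0.6158  a^+=-0.9501
step 6: x_pred=5.7454  r=-1.7354  x^+=5.1901  v^+=-1.0828  a^+=-1.1650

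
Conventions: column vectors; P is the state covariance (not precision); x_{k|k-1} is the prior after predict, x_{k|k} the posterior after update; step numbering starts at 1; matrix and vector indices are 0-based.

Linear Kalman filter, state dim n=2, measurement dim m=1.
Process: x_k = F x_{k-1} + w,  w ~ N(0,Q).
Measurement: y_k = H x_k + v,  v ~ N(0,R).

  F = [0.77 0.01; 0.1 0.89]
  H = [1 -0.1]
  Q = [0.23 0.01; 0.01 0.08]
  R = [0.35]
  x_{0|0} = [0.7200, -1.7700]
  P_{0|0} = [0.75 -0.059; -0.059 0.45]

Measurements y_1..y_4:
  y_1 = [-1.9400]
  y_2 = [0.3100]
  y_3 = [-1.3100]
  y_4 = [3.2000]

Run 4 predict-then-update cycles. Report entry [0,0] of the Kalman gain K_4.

K[0,0] = 0.4861

step 1: x^-=[0.5367, -1.5033]  P^-=[0.6738 0.0313; 0.0313 0.4334]  S=[1.0219]  K=[0.6563; -0.0118]  nu=[-2.6270]  x^+=[-1.1875, -1.4722]  P^+=[0.2336 0.0392; 0.0392 0.4333]
step 2: x^-=[-0.9291, -1.4290]  P^-=[0.3692 0.0587; 0.0587 0.4325]  S=[0.7117]  K=[0.5104; 0.0218]  nu=[1.0962]  x^+=[-0.3696, -1.4052]  P^+=[0.1837 0.0508; 0.0508 0.4322]
step 3: x^-=[-0.2986, -1.2876]  P^-=[0.3398 0.0629; 0.0629 0.4332]  S=[0.6815]  K=[0.4893; 0.0287]  nu=[-1.1401]  x^+=[-0.8565, -1.3203]  P^+=[0.1766 0.0533; 0.0533 0.4327]
step 4: x^-=[-0.6727, -1.2607]  P^-=[0.3356 0.0640; 0.0640 0.4340]  S=[0.6771]  K=[0.4861; 0.0305]  nu=[3.7466]  x^+=[1.1487, -1.1465]  P^+=[0.1755 0.0540; 0.0540 0.4333]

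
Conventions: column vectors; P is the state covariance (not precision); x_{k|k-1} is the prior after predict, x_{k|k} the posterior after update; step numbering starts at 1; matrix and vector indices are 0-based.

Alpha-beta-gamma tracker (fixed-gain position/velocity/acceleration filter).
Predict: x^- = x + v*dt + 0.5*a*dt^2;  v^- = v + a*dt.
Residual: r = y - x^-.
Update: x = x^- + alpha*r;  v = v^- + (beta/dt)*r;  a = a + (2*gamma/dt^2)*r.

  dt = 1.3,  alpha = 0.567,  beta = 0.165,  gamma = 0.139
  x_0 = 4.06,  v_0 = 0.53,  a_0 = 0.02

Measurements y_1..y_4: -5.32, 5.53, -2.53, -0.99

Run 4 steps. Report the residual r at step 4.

resid = 4.0439

step 1: x_pred=4.7659  r=-10.0859  x^+=-0.9528  v^+=-0.7241  a^+=-1.6391
step 2: x_pred=-3.2792  r=8.8092  x^+=1.7156  v^+=-1.7369  a^+=-0.1900
step 3: x_pred=-0.7029  r=-1.8271  x^+=-1.7389  v^+=-2.2158  a^+=-0.4906
step 4: x_pred=-5.0339  r=4.0439  x^+=-2.7410  v^+=-2.3403  a^+=0.1746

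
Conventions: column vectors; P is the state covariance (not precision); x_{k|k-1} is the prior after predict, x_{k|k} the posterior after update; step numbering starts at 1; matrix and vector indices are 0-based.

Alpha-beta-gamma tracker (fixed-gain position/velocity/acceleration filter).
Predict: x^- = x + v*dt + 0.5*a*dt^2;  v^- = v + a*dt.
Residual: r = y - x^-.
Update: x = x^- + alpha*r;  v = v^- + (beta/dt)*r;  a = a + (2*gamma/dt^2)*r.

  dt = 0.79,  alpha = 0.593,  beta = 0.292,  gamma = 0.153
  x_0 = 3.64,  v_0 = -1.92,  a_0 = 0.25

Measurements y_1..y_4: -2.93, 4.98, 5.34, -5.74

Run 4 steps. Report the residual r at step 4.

resid = -11.9252

step 1: x_pred=2.2012  r=-5.1312  x^+=-0.8416  v^+=-3.6191  a^+=-2.2659
step 2: x_pred=-4.4077  r=9.3877  x^+=1.1592  v^+=-1.9392  a^+=2.3370
step 3: x_pred=0.3565  r=4.9835  x^+=3.3117  v^+=1.7490  a^+=4.7805
step 4: x_pred=6.1852  r=-11.9252  x^+=-0.8865  v^+=1.1178  a^+=-1.0665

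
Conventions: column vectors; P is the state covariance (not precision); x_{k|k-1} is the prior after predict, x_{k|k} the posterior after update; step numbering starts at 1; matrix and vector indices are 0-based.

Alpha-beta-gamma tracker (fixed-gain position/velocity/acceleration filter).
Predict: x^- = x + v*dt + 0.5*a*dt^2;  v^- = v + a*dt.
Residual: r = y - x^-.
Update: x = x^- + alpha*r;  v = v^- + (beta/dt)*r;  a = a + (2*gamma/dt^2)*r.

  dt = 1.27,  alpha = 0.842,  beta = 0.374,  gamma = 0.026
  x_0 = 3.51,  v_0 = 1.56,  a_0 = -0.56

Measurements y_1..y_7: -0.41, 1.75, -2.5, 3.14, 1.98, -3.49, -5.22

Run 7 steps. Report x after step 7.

step 1: x_pred=5.0396  r=-5.4496  x^+=0.4510  v^+=-0.7560  a^+=-0.7357
step 2: x_pred=-1.1024  r=2.8524  x^+=1.2993  v^+=-0.8504  a^+=-0.6437
step 3: x_pred=-0.2998  r=-2.2002  x^+=-2.1524  v^+=-2.3158  a^+=-0.7147
step 4: x_pred=-5.6698  r=8.8098  x^+=1.7480  v^+=-0.6291  a^+=-0.4306
step 5: x_pred=0.6018  r=1.3782  x^+=1.7622  v^+=-0.7701  a^+=-0.3862
step 6: x_pred=0.4727  r=-3.9627  x^+=-2.8639  v^+=-2.4276  a^+=-0.5140
step 7: x_pred=-6.3614  r=1.1414  x^+=-5.4003  v^+=-2.7442  a^+=-0.4772

x_post = -5.4003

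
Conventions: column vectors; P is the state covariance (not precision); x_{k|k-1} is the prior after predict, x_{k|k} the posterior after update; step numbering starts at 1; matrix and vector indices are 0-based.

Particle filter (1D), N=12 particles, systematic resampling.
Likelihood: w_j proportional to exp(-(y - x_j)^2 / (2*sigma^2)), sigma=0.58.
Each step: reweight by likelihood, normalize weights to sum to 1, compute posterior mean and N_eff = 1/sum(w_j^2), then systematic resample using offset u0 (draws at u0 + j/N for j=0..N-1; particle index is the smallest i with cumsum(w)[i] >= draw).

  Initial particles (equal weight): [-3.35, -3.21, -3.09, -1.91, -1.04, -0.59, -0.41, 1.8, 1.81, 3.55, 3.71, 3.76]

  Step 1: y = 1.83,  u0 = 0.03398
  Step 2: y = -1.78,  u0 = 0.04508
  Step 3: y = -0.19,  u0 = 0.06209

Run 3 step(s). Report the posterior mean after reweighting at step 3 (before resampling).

step 1: w=[0.0000, 0.0000, 0.0000, 0.0000, 0.0000, 0.0001, 0.0003, 0.4943, 0.4947, 0.0061, 0.0026, 0.0020]  mean=1.8235  Neff=2.0446  idx=[7, 7, 7, 7, 7, 7, 8, 8, 8, 8, 8, 8]
step 2: w=[0.0878, 0.0878, 0.0878, 0.0878, 0.0878, 0.0878, 0.0789, 0.0789, 0.0789, 0.0789, 0.0789, 0.0789]  mean=1.8047  Neff=11.9661  idx=[0, 1, 2, 3, 4, 5, 6, 7, 8, 9, 10, 11]
step 3: w=[0.0858, 0.0858, 0.0858, 0.0858, 0.0858, 0.0858, 0.0809, 0.0809, 0.0809, 0.0809, 0.0809, 0.0809]  mean=1.8049  Neff=11.9895  idx=[0, 1, 2, 3, 4, 5, 6, 7, 8, 9, 10, 11]

post_mean = 1.8049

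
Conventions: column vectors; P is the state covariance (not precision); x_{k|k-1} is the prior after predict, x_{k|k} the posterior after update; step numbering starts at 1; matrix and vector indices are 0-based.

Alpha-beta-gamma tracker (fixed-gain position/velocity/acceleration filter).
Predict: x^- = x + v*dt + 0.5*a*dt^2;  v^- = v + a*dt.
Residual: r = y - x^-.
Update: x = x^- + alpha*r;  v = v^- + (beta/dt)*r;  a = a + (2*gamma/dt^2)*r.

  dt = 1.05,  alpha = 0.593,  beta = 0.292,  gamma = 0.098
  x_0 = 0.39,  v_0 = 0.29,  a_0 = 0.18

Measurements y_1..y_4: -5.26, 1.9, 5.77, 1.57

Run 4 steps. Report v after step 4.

step 1: x_pred=0.7937  r=-6.0537  x^+=-2.7961  v^+=-1.2045  a^+=-0.8962
step 2: x_pred=-4.5549  r=6.4549  x^+=-0.7271  v^+=-0.3505  a^+=0.2513
step 3: x_pred=-0.9566  r=6.7266  x^+=3.0323  v^+=1.7841  a^+=1.4472
step 4: x_pred=5.7033  r=-4.1333  x^+=3.2522  v^+=2.1541  a^+=0.7124

v_post = 2.1541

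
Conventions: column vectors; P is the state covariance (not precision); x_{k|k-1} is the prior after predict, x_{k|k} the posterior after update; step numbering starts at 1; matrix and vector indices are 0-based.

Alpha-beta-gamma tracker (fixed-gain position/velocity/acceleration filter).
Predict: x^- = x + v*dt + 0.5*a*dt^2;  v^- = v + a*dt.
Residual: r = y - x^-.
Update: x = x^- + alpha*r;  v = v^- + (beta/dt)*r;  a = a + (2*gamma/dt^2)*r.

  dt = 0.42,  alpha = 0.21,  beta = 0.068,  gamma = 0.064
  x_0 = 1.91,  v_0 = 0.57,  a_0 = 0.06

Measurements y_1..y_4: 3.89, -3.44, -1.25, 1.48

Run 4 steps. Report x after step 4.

step 1: x_pred=2.1547  r=1.7353  x^+=2.5191  v^+=0.8762  a^+=1.3192
step 2: x_pred=3.0034  r=-6.4434  x^+=1.6503  v^+=0.3870  a^+=-3.3563
step 3: x_pred=1.5168  r=-2.7668  x^+=0.9358  v^+=-1.4706  a^+=-5.3640
step 4: x_pred=-0.1550  r=1.6350  x^+=0.1884  v^+=-3.4588  a^+=-4.1776

x_post = 0.1884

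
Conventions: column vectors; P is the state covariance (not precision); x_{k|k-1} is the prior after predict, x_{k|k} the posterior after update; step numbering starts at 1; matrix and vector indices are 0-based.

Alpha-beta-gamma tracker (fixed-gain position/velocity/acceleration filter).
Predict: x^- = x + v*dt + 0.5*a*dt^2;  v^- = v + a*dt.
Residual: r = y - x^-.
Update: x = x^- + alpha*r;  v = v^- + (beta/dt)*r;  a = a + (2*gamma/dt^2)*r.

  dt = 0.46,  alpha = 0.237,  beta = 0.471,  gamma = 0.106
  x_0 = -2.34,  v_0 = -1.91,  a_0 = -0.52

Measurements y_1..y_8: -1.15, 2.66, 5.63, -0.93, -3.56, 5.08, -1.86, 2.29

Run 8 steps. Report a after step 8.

a_post = 4.1729

step 1: x_pred=-3.2736  r=2.1236  x^+=-2.7703  v^+=0.0252  a^+=1.6076
step 2: x_pred=-2.5886  r=5.2486  x^+=-1.3447  v^+=6.1389  a^+=6.8662
step 3: x_pred=2.2056  r=3.4244  x^+=3.0172  v^+=12.8036  a^+=10.2971
step 4: x_pred=9.9963  r=-10.9263  x^+=7.4067  v^+=6.3527  a^+=-0.6499
step 5: x_pred=10.2602  r=-13.8202  x^+=6.9848  v^+=-8.0970  a^+=-14.4962
step 6: x_pred=1.7265  r=3.3535  x^+=2.5213  v^+=-11.3316  a^+=-11.1364
step 7: x_pred=-3.8694  r=2.0094  x^+=-3.3932  v^+=-14.3968  a^+=-9.1232
step 8: x_pred=-10.9810  r=13.2710  x^+=-7.8357  v^+=-5.0051  a^+=4.1729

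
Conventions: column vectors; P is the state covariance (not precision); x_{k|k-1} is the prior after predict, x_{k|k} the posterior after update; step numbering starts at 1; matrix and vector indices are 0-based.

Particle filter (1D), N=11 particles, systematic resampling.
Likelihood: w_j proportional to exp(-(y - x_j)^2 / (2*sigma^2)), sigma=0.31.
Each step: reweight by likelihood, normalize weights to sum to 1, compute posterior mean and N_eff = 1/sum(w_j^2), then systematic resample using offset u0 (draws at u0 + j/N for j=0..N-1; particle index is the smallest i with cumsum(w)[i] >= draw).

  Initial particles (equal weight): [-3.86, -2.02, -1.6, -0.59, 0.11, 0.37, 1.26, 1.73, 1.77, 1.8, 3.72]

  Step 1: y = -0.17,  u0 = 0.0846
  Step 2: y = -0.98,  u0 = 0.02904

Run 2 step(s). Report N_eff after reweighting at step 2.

N_eff = 3.0555

step 1: w=[0.0000, 0.0000, 0.0000, 0.3111, 0.5180, 0.1708, 0.0000, 0.0000, 0.0000, 0.0000, 0.0000]  mean=-0.0634  Neff=2.5361  idx=[3, 3, 3, 4, 4, 4, 4, 4, 4, 5, 5]
step 2: w=[0.3303, 0.3303, 0.3303, 0.0015, 0.0015, 0.0015, 0.0015, 0.0015, 0.0015, 0.0001, 0.0001]  mean=-0.5836  Neff=3.0555  idx=[0, 0, 0, 0, 1, 1, 1, 2, 2, 2, 2]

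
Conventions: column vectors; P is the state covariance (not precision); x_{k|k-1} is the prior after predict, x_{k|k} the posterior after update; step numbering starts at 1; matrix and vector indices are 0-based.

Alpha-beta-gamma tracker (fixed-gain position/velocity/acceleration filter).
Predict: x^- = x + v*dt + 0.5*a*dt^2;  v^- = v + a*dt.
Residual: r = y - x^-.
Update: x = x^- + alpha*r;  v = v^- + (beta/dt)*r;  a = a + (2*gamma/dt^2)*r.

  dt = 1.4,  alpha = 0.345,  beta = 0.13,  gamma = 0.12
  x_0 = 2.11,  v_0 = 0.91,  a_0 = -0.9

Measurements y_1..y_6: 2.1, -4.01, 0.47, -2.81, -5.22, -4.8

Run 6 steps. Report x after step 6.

step 1: x_pred=2.5020  r=-0.4020  x^+=2.3633  v^+=-0.3873  a^+=-0.9492
step 2: x_pred=0.8908  r=-4.9008  x^+=-0.8000  v^+=-2.1713  a^+=-1.5493
step 3: x_pred=-5.3582  r=5.8282  x^+=-3.3474  v^+=-3.7992  a^+=-0.8357
step 4: x_pred=-9.4853  r=6.6753  x^+=-7.1823  v^+=-4.3493  a^+=-0.0183
step 5: x_pred=-13.2892  r=8.0692  x^+=-10.5053  v^+=-3.6256  a^+=0.9698
step 6: x_pred=-14.6308  r=9.8308  x^+=-11.2392  v^+=-1.3551  a^+=2.1735

x_post = -11.2392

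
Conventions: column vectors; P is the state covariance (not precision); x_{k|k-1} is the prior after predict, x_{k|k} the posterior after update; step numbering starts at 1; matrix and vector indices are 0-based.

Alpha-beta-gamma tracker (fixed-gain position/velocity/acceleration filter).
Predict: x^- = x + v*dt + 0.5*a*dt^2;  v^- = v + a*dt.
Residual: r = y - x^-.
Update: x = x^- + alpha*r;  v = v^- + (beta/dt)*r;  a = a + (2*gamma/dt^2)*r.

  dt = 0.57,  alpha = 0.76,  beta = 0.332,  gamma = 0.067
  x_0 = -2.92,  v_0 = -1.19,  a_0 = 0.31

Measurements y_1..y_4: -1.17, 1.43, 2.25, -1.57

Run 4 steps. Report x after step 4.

step 1: x_pred=-3.5479  r=2.3779  x^+=-1.7407  v^+=0.3717  a^+=1.2907
step 2: x_pred=-1.3191  r=2.7491  x^+=0.7702  v^+=2.7087  a^+=2.4246
step 3: x_pred=2.7081  r=-0.4581  x^+=2.3599  v^+=3.8239  a^+=2.2357
step 4: x_pred=4.9028  r=-6.4728  x^+=-0.0165  v^+=1.3282  a^+=-0.4339

x_post = -0.0165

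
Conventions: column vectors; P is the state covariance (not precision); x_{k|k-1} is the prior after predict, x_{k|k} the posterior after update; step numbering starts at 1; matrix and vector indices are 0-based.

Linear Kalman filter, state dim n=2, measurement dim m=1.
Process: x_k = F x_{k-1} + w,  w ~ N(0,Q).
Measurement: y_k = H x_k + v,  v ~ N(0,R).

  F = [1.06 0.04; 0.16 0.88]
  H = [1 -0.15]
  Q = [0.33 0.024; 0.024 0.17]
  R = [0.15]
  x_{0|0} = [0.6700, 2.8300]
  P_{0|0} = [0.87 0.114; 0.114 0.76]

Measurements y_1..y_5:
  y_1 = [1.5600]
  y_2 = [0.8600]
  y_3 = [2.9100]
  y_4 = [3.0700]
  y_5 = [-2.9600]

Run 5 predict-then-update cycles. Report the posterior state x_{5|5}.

x_post = [-1.0717, 2.2411]

step 1: x^-=[0.8234, 2.5976]  P^-=[1.3184 0.3054; 0.3054 0.8129]  S=[1.3951]  K=[0.9122; 0.1315]  nu=[1.1262]  x^+=[1.8508, 2.7457]  P^+=[0.1575 0.1380; 0.1380 0.7888]
step 2: x^-=[2.0716, 2.7123]  P^-=[0.5200 0.2081; 0.2081 0.8238]  S=[0.6261]  K=[0.7807; 0.1351]  nu=[-0.8048]  x^+=[1.4434, 2.6036]  P^+=[0.1384 0.1421; 0.1421 0.8123]
step 3: x^-=[1.6341, 2.5221]  P^-=[0.4989 0.2095; 0.2095 0.8426]  S=[0.6050]  K=[0.7727; 0.1374]  nu=[1.6542]  x^+=[2.9123, 2.7495]  P^+=[0.1377 0.1453; 0.1453 0.8312]
step 4: x^-=[3.1970, 2.8855]  P^-=[0.4984 0.2131; 0.2131 0.8581]  S=[0.6038]  K=[0.7725; 0.1397]  nu=[0.3058]  x^+=[3.4332, 2.9282]  P^+=[0.1381 0.1479; 0.1479 0.8463]
step 5: x^-=[3.7564, 3.1262]  P^-=[0.4990 0.2161; 0.2161 0.8706]  S=[0.6038]  K=[0.7728; 0.1417]  nu=[-6.2474]  x^+=[-1.0717, 2.2411]  P^+=[0.1384 0.1500; 0.1500 0.8585]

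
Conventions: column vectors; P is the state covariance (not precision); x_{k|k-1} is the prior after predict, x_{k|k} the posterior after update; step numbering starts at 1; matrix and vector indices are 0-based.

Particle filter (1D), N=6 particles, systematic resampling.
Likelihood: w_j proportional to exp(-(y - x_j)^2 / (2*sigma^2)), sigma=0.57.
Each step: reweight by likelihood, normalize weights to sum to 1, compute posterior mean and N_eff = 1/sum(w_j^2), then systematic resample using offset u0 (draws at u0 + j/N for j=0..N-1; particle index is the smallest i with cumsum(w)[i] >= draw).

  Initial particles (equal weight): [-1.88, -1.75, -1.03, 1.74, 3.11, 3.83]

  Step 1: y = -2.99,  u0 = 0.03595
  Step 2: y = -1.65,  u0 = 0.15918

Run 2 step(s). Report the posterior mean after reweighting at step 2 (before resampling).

post_mean = -1.8347

step 1: w=[0.6087, 0.3804, 0.0110, 0.0000, 0.0000, 0.0000]  mean=-1.8212  Neff=1.9407  idx=[0, 0, 0, 0, 1, 1]
step 2: w=[0.1630, 0.1630, 0.1630, 0.1630, 0.1741, 0.1741]  mean=-1.8347  Neff=5.9941  idx=[0, 1, 3, 4, 4, 5]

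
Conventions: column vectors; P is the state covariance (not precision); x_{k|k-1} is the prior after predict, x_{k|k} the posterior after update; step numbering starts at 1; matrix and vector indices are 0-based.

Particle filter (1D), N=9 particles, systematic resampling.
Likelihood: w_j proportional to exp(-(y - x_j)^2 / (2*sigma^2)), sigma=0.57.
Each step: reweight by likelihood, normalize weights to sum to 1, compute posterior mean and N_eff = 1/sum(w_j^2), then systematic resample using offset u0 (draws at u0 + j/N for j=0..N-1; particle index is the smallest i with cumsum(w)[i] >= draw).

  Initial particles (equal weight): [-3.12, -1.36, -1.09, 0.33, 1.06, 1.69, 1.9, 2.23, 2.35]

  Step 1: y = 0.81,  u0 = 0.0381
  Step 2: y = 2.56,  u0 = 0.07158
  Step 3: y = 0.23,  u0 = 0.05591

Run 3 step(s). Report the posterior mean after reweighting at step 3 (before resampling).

post_mean = 1.3036

step 1: w=[0.0000, 0.0003, 0.0018, 0.3263, 0.4225, 0.1413, 0.0747, 0.0209, 0.0121]  mean=1.0089  Neff=3.2138  idx=[3, 3, 3, 4, 4, 4, 4, 5, 6]
step 2: w=[0.0005, 0.0005, 0.0005, 0.0330, 0.0330, 0.0330, 0.0330, 0.3283, 0.5383]  mean=1.7179  Neff=2.4884  idx=[5, 7, 7, 7, 8, 8, 8, 8, 8]
step 3: w=[0.6565, 0.0713, 0.0713, 0.0713, 0.0259, 0.0259, 0.0259, 0.0259, 0.0259]  mean=1.3036  Neff=2.2241  idx=[0, 0, 0, 0, 0, 0, 1, 3, 6]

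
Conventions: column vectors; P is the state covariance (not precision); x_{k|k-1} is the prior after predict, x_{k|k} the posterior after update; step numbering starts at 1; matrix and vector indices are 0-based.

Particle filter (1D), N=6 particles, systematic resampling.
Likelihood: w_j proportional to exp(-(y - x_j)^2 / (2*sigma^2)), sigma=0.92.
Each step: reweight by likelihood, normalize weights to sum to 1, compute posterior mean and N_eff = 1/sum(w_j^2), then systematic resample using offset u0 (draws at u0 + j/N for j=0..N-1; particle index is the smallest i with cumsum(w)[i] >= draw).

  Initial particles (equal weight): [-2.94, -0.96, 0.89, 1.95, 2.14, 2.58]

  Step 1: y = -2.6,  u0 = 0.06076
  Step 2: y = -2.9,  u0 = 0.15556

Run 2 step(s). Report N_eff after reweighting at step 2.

step 1: w=[0.8201, 0.1793, 0.0007, 0.0000, 0.0000, 0.0000]  mean=-2.5825  Neff=1.4191  idx=[0, 0, 0, 0, 0, 1]
step 2: w=[0.1958, 0.1958, 0.1958, 0.1958, 0.1958, 0.0212]  mean=-2.8980  Neff=5.2068  idx=[0, 1, 2, 3, 4, 5]

N_eff = 5.2068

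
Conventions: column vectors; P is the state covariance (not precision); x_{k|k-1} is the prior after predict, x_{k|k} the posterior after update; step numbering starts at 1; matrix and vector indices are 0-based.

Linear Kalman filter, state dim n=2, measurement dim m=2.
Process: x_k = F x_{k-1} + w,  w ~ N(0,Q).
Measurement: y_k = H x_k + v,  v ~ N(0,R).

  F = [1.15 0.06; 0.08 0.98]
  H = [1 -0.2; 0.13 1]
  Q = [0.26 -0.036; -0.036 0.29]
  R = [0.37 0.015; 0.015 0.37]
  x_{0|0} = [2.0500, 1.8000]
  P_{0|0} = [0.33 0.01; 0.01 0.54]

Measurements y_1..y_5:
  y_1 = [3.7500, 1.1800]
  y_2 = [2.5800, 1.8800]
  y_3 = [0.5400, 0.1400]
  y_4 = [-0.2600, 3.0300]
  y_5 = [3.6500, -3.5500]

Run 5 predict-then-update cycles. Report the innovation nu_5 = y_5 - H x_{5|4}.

innov = [2.7508, -5.9231]

step 1: x^-=[2.4655, 1.9280]  P^-=[0.6997 0.0374; 0.0374 0.8123]  S=[1.0873 -0.0200; -0.0200 1.2039]  K=[0.6389 0.1173; -0.1025 0.6771]  nu=[1.6701, -1.0685]  x^+=[3.4071, 1.0333]  P^+=[0.2424 0.0215; 0.0215 0.2462]
step 2: x^-=[3.9802, 1.2852]  P^-=[0.5845 0.0251; 0.0251 0.5314]  S=[0.9657 0.0091; 0.0091 0.9178]  K=[0.5991 0.1041; -0.0896 0.5834]  nu=[-1.1432, 0.0774]  x^+=[3.3034, 1.4328]  P^+=[0.2268 0.0180; 0.0180 0.2122]
step 3: x^-=[3.8849, 1.6684]  P^-=[0.5632 0.0178; 0.0178 0.4981]  S=[0.9460 0.0059; 0.0059 0.8822]  K=[0.5910 0.0992; -0.0901 0.5678]  nu=[-3.0113, -2.0334]  x^+=[1.9037, 0.7851]  P^+=[0.2234 0.0165; 0.0165 0.2066]
step 4: x^-=[2.2364, 0.9216]  P^-=[0.5585 0.0154; 0.0154 0.4924]  S=[0.9421 0.0041; 0.0041 0.8759]  K=[0.5892 0.0977; -0.0907 0.5649]  nu=[-2.3120, 1.8176]  x^+=[1.0517, 2.1581]  P^+=[0.2227 0.0160; 0.0160 0.2056]
step 5: x^-=[1.3390, 2.1991]  P^-=[0.5574 0.0147; 0.0147 0.4914]  S=[0.9412 0.0035; 0.0035 0.8746]  K=[0.5888 0.0973; -0.0909 0.5644]  nu=[2.7508, -5.9231]  x^+=[2.3822, -1.3938]  P^+=[0.2225 0.0159; 0.0159 0.2054]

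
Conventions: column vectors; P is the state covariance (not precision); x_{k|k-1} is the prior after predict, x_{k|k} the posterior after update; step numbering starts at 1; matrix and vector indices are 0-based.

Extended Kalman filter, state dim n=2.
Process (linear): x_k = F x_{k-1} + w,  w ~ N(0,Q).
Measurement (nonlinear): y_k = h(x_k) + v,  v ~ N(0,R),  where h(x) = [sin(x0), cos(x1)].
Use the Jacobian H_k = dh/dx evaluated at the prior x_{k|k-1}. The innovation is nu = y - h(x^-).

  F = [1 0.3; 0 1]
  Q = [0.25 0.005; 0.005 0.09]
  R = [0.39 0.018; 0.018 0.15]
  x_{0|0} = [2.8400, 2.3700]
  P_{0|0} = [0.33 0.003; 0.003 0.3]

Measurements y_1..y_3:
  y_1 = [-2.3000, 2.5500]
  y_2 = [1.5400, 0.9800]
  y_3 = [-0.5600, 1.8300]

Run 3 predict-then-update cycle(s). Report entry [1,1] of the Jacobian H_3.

step 1: x^-=[3.5510, 2.3700]  P^-=[0.6088 0.0980; 0.0980 0.3900]  H_jac=[-0.9174 0.0000; 0.0000 -0.6973]  S=[0.9023 0.0807; 0.0807 0.3396]  K=[-0.6140 -0.0553; -0.0286 -0.7939]  nu=[-1.9019, 3.2668]  x^+=[4.5380, -0.1691]  P^+=[0.2621 0.0278; 0.0278 0.1715]
step 2: x^-=[4.4873, -0.1691]  P^-=[0.5442 0.0842; 0.0842 0.2615]  H_jac=[-0.2232 0.0000; 0.0000 0.1683]  S=[0.4171 0.0148; 0.0148 0.1574]  K=[-0.2954 0.1179; -0.0552 0.2848]  nu=[2.5148, -0.0057]  x^+=[3.7437, -0.3095]  P^+=[0.5066 0.0735; 0.0735 0.2480]
step 3: x^-=[3.6508, -0.3095]  P^-=[0.8230 0.1529; 0.1529 0.3380]  H_jac=[-0.8731 0.0000; 0.0000 0.3046]  S=[1.0175 -0.0227; -0.0227 0.1814]  K=[-0.7025 0.1690; -0.1189 0.5528]  nu=[-0.0725, 0.8775]  x^+=[3.8500, 0.1842]  P^+=[0.3103 0.0417; 0.0417 0.2652]

H_jac[1,1] = 0.3046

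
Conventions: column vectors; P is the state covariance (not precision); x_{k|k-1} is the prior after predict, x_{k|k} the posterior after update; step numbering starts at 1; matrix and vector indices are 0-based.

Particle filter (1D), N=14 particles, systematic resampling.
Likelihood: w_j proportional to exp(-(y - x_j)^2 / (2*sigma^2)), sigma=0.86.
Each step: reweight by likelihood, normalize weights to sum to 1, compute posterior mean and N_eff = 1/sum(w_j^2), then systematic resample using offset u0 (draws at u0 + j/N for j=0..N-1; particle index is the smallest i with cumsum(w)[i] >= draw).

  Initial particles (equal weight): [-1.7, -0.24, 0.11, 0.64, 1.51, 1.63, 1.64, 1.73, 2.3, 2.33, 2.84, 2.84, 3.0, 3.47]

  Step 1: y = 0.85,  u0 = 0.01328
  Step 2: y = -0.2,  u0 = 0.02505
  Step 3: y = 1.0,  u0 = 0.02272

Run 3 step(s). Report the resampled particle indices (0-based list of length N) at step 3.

step 1: w=[0.0023, 0.0824, 0.1270, 0.1785, 0.1370, 0.1219, 0.1206, 0.1090, 0.0444, 0.0418, 0.0126, 0.0126, 0.0081, 0.0018]  mean=1.1983  Neff=8.4073  idx=[1, 2, 2, 3, 3, 3, 4, 4, 5, 6, 6, 7, 7, 9]
step 2: w=[0.1818, 0.1706, 0.1706, 0.1130, 0.1130, 0.1130, 0.0252, 0.0252, 0.0189, 0.0185, 0.0185, 0.0147, 0.0147, 0.0024]  mean=0.4347  Neff=7.5577  idx=[0, 0, 0, 1, 1, 2, 2, 3, 3, 4, 4, 5, 6, 10]
step 3: w=[0.0369, 0.0369, 0.0369, 0.0611, 0.0611, 0.0611, 0.0611, 0.0956, 0.0956, 0.0956, 0.0956, 0.0956, 0.0876, 0.0791]  mean=0.5683  Neff=12.7103  idx=[0, 2, 3, 5, 6, 7, 8, 8, 9, 10, 10, 11, 12, 13]

resampled_idx = [0, 2, 3, 5, 6, 7, 8, 8, 9, 10, 10, 11, 12, 13]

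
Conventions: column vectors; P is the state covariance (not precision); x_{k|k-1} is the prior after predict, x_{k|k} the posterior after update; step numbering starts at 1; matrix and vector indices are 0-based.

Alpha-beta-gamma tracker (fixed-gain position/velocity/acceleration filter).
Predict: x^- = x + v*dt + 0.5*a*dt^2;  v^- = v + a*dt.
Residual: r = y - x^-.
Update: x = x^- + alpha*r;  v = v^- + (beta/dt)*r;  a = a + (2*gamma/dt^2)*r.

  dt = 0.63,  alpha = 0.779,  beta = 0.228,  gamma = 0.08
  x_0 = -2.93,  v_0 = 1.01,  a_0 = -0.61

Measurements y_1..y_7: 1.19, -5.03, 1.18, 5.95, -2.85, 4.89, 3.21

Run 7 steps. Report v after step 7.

v_post = 1.4447

step 1: x_pred=-2.4148  r=3.6048  x^+=0.3933  v^+=1.9303  a^+=0.8432
step 2: x_pred=1.7768  r=-6.8068  x^+=-3.5257  v^+=-0.0019  a^+=-1.9008
step 3: x_pred=-3.9041  r=5.0841  x^+=0.0564  v^+=0.6405  a^+=0.1487
step 4: x_pred=0.4895  r=5.4605  x^+=4.7432  v^+=2.7104  a^+=2.3500
step 5: x_pred=6.9172  r=-9.7672  x^+=-0.6915  v^+=0.6562  a^+=-1.5874
step 6: x_pred=-0.5931  r=5.4831  x^+=3.6782  v^+=1.6405  a^+=0.6230
step 7: x_pred=4.8354  r=-1.6254  x^+=3.5692  v^+=1.4447  a^+=-0.0322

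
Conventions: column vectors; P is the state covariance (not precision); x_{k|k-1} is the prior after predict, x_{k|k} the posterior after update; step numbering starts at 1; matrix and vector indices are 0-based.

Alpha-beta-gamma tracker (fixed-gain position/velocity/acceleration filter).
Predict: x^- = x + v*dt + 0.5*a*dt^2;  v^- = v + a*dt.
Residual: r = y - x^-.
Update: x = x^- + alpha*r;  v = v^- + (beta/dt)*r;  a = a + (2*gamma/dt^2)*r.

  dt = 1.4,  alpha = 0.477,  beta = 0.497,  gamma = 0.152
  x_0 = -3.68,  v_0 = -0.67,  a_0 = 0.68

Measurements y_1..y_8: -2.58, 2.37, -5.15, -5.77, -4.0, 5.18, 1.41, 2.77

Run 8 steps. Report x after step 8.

x_post = 4.5776

step 1: x_pred=-3.9516  r=1.3716  x^+=-3.2973  v^+=0.7689  a^+=0.8927
step 2: x_pred=-1.3460  r=3.7160  x^+=0.4265  v^+=3.3379  a^+=1.4691
step 3: x_pred=6.5393  r=-11.6893  x^+=0.9635  v^+=1.2449  a^+=-0.3439
step 4: x_pred=2.3694  r=-8.1394  x^+=-1.5131  v^+=-2.1261  a^+=-1.6064
step 5: x_pred=-6.0639  r=2.0639  x^+=-5.0794  v^+=-3.6423  a^+=-1.2863
step 6: x_pred=-11.4392  r=16.6192  x^+=-3.5118  v^+=0.4567  a^+=1.2914
step 7: x_pred=-1.6069  r=3.0169  x^+=-0.1678  v^+=3.3357  a^+=1.7593
step 8: x_pred=6.2262  r=-3.4562  x^+=4.5776  v^+=4.5718  a^+=1.2233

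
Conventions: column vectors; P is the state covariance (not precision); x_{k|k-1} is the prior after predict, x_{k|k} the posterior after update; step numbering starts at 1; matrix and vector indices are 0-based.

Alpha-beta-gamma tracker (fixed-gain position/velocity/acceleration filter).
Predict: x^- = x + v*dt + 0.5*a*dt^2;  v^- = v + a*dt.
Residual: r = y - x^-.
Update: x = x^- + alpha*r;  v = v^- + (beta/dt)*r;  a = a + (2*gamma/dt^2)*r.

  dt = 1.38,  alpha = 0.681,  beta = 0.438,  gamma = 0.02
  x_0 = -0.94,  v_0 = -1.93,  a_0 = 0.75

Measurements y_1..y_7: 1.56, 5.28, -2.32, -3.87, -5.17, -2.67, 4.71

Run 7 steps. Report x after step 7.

x_post = 2.5327

step 1: x_pred=-2.8892  r=4.4492  x^+=0.1407  v^+=0.5172  a^+=0.8435
step 2: x_pred=1.6575  r=3.6225  x^+=4.1244  v^+=2.8309  a^+=0.9195
step 3: x_pred=8.9066  r=-11.2266  x^+=1.2613  v^+=0.5366  a^+=0.6837
step 4: x_pred=2.6529  r=-6.5229  x^+=-1.7892  v^+=-0.5901  a^+=0.5467
step 5: x_pred=-2.0830  r=-3.0870  x^+=-4.1852  v^+=-0.8154  a^+=0.4819
step 6: x_pred=-4.8517  r=2.1817  x^+=-3.3660  v^+=0.5420  a^+=0.5277
step 7: x_pred=-2.1155  r=6.8255  x^+=2.5327  v^+=3.4366  a^+=0.6711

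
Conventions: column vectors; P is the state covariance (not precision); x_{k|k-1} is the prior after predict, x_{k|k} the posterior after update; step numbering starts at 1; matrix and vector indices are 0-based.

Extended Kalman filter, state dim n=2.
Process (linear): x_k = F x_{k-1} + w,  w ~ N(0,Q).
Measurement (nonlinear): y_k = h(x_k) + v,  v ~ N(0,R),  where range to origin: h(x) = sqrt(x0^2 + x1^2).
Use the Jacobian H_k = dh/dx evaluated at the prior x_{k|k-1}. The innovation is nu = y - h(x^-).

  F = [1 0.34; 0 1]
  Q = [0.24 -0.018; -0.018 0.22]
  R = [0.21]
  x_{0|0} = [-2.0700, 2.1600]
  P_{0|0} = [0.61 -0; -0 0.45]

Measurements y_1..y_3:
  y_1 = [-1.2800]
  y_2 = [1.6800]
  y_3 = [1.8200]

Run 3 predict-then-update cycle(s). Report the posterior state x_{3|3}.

x_post = [1.7770, 0.1258]

step 1: x^-=[-1.3356, 2.1600]  P^-=[0.9020 0.1350; 0.1350 0.6700]  H_jac=[-0.5259 0.8505]  S=[0.8234]  K=[-0.4367; 0.6059]  nu=[-3.8196]  x^+=[0.3323, -0.1541]  P^+=[0.7450 0.3528; 0.3528 0.3678]
step 2: x^-=[0.2799, -0.1541]  P^-=[1.2675 0.4599; 0.4599 0.5878]  H_jac=[0.8760 -0.4823]  S=[0.9308]  K=[0.9546; 0.1283]  nu=[1.3604]  x^+=[1.5786, 0.0204]  P^+=[0.4192 0.3459; 0.3459 0.5724]
step 3: x^-=[1.5856, 0.0204]  P^-=[0.9606 0.5225; 0.5225 0.7924]  H_jac=[0.9999 0.0129]  S=[1.1841]  K=[0.8169; 0.4499]  nu=[0.2343]  x^+=[1.7770, 0.1258]  P^+=[0.1704 0.0874; 0.0874 0.5528]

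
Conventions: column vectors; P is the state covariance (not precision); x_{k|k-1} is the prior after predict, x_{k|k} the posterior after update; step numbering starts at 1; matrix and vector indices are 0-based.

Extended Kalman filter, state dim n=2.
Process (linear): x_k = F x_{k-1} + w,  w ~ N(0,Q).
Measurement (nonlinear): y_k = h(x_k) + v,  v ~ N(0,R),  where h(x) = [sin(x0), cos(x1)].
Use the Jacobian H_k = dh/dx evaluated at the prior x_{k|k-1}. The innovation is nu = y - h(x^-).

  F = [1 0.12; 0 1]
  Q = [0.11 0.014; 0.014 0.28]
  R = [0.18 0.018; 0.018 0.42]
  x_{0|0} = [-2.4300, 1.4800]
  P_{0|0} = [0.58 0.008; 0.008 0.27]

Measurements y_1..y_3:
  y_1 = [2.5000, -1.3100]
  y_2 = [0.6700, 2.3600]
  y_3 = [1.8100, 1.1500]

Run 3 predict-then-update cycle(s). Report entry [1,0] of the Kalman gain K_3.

K[1,0] = 0.1179

step 1: x^-=[-2.2524, 1.4800]  P^-=[0.6958 0.0544; 0.0544 0.5500]  H_jac=[-0.6300 0.0000; 0.0000 -0.9959]  S=[0.4562 0.0521; 0.0521 0.9655]  K=[-0.9605 -0.0043; -0.0104 -0.5668]  nu=[3.2766, -1.4007]  x^+=[-5.3935, 2.2399]  P^+=[0.2745 0.0192; 0.0192 0.2392]
step 2: x^-=[-5.1247, 2.2399]  P^-=[0.3926 0.0619; 0.0619 0.5192]  H_jac=[0.4007 0.0000; 0.0000 -0.7844]  S=[0.2430 -0.0014; -0.0014 0.7394]  K=[0.6469 -0.0644; 0.0987 -0.5506]  nu=[-0.2462, 2.9803]  x^+=[-5.4757, 0.5747]  P^+=[0.2877 0.0196; 0.0196 0.2925]
step 3: x^-=[-5.4068, 0.5747]  P^-=[0.4066 0.0687; 0.0687 0.5725]  H_jac=[0.6399 0.0000; 0.0000 -0.5436]  S=[0.3465 -0.0059; -0.0059 0.5892]  K=[0.7500 -0.0559; 0.1179 -0.5271]  nu=[1.0416, 0.3107]  x^+=[-4.6430, 0.5338]  P^+=[0.2094 0.0183; 0.0183 0.4033]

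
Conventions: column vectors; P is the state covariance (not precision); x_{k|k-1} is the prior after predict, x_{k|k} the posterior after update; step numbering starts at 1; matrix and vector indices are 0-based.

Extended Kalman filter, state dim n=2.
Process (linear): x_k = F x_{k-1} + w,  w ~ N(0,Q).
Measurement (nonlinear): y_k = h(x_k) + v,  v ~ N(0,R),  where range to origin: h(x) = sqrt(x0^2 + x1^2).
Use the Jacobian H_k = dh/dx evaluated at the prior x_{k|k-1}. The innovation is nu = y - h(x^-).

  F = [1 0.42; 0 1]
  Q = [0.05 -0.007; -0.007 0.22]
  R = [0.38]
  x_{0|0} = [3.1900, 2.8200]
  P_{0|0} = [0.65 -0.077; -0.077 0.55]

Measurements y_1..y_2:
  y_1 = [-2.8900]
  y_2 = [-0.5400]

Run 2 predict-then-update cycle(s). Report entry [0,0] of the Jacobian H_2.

step 1: x^-=[4.3744, 2.8200]  P^-=[0.7323 0.1470; 0.1470 0.7700]  H_jac=[0.8405 0.5418]  S=[1.2573]  K=[0.5529; 0.4301]  nu=[-8.0946]  x^+=[-0.1012, -0.6615]  P^+=[0.3480 -0.1520; -0.1520 0.5374]
step 2: x^-=[-0.3791, -0.6615]  P^-=[0.3651 0.0667; 0.0667 0.7574]  H_jac=[-0.4972 -0.8676]  S=[1.0980]  K=[-0.2180; -0.6287]  nu=[-1.3024]  x^+=[-0.0951, 0.1574]  P^+=[0.3129 -0.0838; -0.0838 0.3234]

H_jac[0,0] = -0.4972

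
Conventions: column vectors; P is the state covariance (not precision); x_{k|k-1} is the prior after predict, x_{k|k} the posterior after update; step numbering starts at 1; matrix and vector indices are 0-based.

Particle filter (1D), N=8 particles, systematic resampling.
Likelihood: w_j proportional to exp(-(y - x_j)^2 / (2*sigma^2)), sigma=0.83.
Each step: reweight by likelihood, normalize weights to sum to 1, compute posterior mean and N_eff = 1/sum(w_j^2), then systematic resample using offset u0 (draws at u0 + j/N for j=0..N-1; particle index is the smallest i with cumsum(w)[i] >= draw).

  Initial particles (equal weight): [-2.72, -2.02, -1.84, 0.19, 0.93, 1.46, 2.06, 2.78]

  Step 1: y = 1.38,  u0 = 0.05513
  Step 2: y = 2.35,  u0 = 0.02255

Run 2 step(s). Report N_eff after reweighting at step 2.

N_eff = 5.9088

step 1: w=[0.0000, 0.0001, 0.0002, 0.1128, 0.2721, 0.3137, 0.2253, 0.0760]  mean=1.4073  Neff=4.1382  idx=[3, 4, 4, 5, 5, 5, 6, 7]
step 2: w=[0.0085, 0.0579, 0.0579, 0.1407, 0.1407, 0.1407, 0.2352, 0.2186]  mean=1.8176  Neff=5.9088  idx=[1, 3, 4, 4, 5, 6, 6, 7]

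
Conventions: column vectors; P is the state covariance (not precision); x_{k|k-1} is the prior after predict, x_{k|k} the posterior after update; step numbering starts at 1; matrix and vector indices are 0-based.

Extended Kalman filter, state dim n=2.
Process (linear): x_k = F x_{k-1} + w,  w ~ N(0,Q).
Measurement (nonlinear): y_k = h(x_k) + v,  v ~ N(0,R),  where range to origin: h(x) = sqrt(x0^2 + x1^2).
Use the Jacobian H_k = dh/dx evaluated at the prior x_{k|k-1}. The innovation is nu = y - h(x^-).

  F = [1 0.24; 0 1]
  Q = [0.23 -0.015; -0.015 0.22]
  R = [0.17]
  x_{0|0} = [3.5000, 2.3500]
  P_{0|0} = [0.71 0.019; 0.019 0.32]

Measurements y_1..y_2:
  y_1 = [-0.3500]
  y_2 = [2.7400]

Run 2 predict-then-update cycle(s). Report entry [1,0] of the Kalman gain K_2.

K[1,0] = 0.7975

step 1: x^-=[4.0640, 2.3500]  P^-=[0.9676 0.0808; 0.0808 0.5400]  H_jac=[0.8657 0.5006]  S=[1.1004]  K=[0.7979; 0.3092]  nu=[-5.0445]  x^+=[0.0390, 0.7902]  P^+=[0.2670 -0.1907; -0.1907 0.4348]
step 2: x^-=[0.2286, 0.7902]  P^-=[0.4305 -0.1013; -0.1013 0.6548]  H_jac=[0.2779 0.9606]  S=[0.7534]  K=[0.0296; 0.7975]  nu=[1.9174]  x^+=[0.2853, 2.3194]  P^+=[0.4298 -0.1191; -0.1191 0.1756]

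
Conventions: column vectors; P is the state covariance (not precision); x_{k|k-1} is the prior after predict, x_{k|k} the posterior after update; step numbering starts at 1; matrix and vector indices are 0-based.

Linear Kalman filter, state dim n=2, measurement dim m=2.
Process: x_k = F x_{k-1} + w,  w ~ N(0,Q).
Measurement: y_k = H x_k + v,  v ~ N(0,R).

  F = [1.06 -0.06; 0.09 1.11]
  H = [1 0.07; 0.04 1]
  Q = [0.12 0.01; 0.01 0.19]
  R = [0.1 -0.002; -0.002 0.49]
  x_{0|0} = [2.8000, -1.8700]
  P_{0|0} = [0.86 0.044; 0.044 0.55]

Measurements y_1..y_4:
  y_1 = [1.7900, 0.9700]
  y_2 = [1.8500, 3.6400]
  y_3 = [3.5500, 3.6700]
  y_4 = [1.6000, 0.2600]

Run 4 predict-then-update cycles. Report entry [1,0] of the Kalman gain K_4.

K[1,0] = 0.0133

step 1: x^-=[3.0802, -1.8237]  P^-=[1.0827 0.1069; 0.1069 0.8834]  S=[1.2020 0.2104; 0.2104 1.3837]  K=[0.9122 -0.0301; 0.0289 0.6371]  nu=[-1.1625, 2.6705]  x^+=[1.9392, -0.1558]  P^+=[0.0927 -0.0203; -0.0203 0.3130]
step 2: x^-=[2.0649, 0.0016]  P^-=[0.2279 -0.0258; -0.0258 0.5723]  S=[0.3271 0.0213; 0.0213 1.0606]  K=[0.6931 -0.0296; 0.0086 0.5384]  nu=[-0.2151, 3.5558]  x^+=[1.8105, 1.9144]  P^+=[0.0707 -0.0187; -0.0187 0.2646]
step 3: x^-=[1.8042, 2.2879]  P^-=[0.2028 -0.0228; -0.0228 0.5128]  S=[0.3021 0.0191; 0.0191 1.0013]  K=[0.6677 -0.0274; 0.0109 0.5110]  nu=[1.5856, 1.3100]  x^+=[2.8269, 2.9746]  P^+=[0.0680 -0.0175; -0.0175 0.2511]
step 4: x^-=[2.8181, 3.5563]  P^-=[0.1996 -0.0207; -0.0207 0.4964]  S=[0.2991 0.0199; 0.0199 0.9851]  K=[0.6642 -0.0264; 0.0133 0.5028]  nu=[-1.4670, -3.4090]  x^+=[1.9337, 1.8226]  P^+=[0.0677 -0.0170; -0.0170 0.2470]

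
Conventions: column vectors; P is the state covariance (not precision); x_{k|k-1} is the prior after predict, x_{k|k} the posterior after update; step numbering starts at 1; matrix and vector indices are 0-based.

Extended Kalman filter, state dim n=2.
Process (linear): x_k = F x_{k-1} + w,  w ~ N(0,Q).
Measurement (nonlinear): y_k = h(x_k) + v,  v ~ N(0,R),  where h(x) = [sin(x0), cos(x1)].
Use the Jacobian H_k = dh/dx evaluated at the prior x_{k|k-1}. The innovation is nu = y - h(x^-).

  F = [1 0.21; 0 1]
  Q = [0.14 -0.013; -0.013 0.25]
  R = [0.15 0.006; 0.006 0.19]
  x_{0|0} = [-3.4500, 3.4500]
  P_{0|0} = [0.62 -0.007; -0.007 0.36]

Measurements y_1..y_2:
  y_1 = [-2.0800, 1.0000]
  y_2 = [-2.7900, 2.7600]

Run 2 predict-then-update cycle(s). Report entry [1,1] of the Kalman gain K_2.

step 1: x^-=[-2.7255, 3.4500]  P^-=[0.7729 0.0556; 0.0556 0.6100]  H_jac=[-0.9147 0.0000; 0.0000 0.3035]  S=[0.7967 -0.0094; -0.0094 0.2462]  K=[-0.8870 0.0345; -0.0550 0.7500]  nu=[-1.6758, 1.9528]  x^+=[-1.1715, 5.0066]  P^+=[0.1452 0.0041; 0.0041 0.4683]
step 2: x^-=[-0.1202, 5.0066]  P^-=[0.3076 0.0894; 0.0894 0.7183]  H_jac=[0.9928 0.0000; 0.0000 0.9570]  S=[0.4532 0.0910; 0.0910 0.8479]  K=[0.6680 0.0293; 0.0339 0.8071]  nu=[-2.6701, 2.4700]  x^+=[-1.8315, 6.9097]  P^+=[0.1011 0.0100; 0.0100 0.1605]

K[1,1] = 0.8071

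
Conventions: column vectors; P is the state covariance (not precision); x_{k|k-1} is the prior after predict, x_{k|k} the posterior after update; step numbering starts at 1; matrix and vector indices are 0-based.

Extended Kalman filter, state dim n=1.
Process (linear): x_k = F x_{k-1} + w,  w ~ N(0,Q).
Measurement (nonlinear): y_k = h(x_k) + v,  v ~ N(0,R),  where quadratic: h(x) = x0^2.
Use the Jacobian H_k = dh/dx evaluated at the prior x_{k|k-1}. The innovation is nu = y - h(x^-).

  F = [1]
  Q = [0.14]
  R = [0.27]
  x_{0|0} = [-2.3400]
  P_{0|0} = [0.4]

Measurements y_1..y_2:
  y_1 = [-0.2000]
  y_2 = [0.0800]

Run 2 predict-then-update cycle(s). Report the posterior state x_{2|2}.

step 1: x^-=[-2.3400]  P^-=[0.5400]  H_jac=[-4.6800]  S=[12.0973]  K=[-0.2089]  nu=[-5.6756]  x^+=[-1.1543]  P^+=[0.0121]
step 2: x^-=[-1.1543]  P^-=[0.1521]  H_jac=[-2.3087]  S=[1.0804]  K=[-0.3249]  nu=[-1.2525]  x^+=[-0.7474]  P^+=[0.0380]

x_post = [-0.7474]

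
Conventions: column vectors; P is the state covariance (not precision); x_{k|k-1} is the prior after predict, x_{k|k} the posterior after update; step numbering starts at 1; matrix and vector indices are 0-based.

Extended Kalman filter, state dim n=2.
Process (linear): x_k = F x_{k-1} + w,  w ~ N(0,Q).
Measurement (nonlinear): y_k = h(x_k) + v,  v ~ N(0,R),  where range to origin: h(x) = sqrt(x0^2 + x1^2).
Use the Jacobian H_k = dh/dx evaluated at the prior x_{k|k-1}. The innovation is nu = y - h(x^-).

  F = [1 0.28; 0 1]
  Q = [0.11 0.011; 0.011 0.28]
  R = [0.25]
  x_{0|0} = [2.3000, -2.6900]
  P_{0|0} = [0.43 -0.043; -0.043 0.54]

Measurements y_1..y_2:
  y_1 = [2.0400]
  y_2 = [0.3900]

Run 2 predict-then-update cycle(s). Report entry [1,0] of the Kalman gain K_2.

step 1: x^-=[1.5468, -2.6900]  P^-=[0.5583 0.1192; 0.1192 0.8200]  H_jac=[0.4985 -0.8669]  S=[0.9019]  K=[0.1940; -0.7223]  nu=[-1.0630]  x^+=[1.3406, -1.9222]  P^+=[0.5243 0.2456; 0.2456 0.3495]
step 2: x^-=[0.8024, -1.9222]  P^-=[0.7992 0.3544; 0.3544 0.6295]  H_jac=[0.3852 -0.9228]  S=[0.6527]  K=[-0.0294; -0.6808]  nu=[-1.6930]  x^+=[0.8522, -0.7696]  P^+=[0.7987 0.3414; 0.3414 0.3269]

K[1,0] = -0.6808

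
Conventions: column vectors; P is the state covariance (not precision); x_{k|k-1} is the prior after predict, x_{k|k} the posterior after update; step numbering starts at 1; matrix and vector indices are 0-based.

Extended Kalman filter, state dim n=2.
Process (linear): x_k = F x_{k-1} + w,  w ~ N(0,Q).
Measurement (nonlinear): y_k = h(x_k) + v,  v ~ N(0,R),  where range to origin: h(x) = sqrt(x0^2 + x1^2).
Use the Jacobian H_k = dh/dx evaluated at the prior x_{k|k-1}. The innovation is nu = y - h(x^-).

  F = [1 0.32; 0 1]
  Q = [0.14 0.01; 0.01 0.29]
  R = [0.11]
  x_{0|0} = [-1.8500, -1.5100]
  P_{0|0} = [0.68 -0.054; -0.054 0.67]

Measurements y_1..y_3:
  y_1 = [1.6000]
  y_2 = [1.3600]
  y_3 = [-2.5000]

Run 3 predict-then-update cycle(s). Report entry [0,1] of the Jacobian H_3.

H_jac[0,1] = -0.2689

step 1: x^-=[-2.3332, -1.5100]  P^-=[0.8540 0.1704; 0.1704 0.9600]  H_jac=[-0.8395 -0.5433]  S=[1.1508]  K=[-0.7035; -0.5776]  nu=[-1.1792]  x^+=[-1.5036, -0.8289]  P^+=[0.2845 -0.2972; -0.2972 0.5761]
step 2: x^-=[-1.7689, -0.8289]  P^-=[0.2933 -0.1028; -0.1028 0.8661]  H_jac=[-0.9055 -0.4243]  S=[0.4274]  K=[-0.5193; -0.6420]  nu=[-0.5935]  x^+=[-1.4607, -0.4479]  P^+=[0.1780 -0.2453; -0.2453 0.6899]
step 3: x^-=[-1.6040, -0.4479]  P^-=[0.2317 -0.0145; -0.0145 0.9799]  H_jac=[-0.9632 -0.2689]  S=[0.3883]  K=[-0.5647; -0.6427]  nu=[-4.1654]  x^+=[0.7480, 2.2292]  P^+=[0.1079 -0.1554; -0.1554 0.8196]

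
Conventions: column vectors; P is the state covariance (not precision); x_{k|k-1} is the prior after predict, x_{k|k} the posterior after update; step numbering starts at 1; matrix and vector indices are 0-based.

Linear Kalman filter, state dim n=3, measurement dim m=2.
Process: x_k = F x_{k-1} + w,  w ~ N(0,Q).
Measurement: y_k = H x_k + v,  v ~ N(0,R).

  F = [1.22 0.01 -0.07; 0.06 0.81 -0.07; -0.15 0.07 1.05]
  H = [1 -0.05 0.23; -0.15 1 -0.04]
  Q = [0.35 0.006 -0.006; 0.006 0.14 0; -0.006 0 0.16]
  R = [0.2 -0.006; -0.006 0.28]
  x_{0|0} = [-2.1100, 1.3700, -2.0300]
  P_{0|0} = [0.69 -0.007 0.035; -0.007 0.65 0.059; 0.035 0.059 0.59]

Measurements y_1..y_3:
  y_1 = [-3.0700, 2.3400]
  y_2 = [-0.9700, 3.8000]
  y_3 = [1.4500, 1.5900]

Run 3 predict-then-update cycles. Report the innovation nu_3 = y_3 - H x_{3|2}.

step 1: x^-=[-2.4184, 1.1252, -1.7191]  P^-=[1.3737 0.0512 -0.1302; 0.0512 0.5642 0.0406; -0.1302 0.0406 0.8270]  S=[1.5529 -0.1772; -0.1772 0.8562]  K=[0.8641 0.0040; 0.0970 0.6681; 0.0419 0.0402]  nu=[-0.1999, 0.7833]  x^+=[-2.5880, 1.6291, -1.6960]  P^+=[0.2153 0.0210 -0.1804; 0.0210 0.1903 0.0169; -0.1804 0.0169 0.8235]
step 2: x^-=[-3.0224, 1.2830, -1.2785]  P^-=[0.7059 0.0633 -0.3369; 0.0633 0.2713 -0.0531; -0.3369 -0.0531 1.1325]  S=[0.8064 -0.0593; -0.0593 0.5502]  K=[0.7776 0.0309; 0.0825 0.4886; -0.0987 -0.0976]  nu=[2.4106, 2.0125]  x^+=[-1.0856, 2.4652, -1.7130]  P^+=[0.2206 0.0260 -0.2781; 0.0260 0.1393 -0.0236; -0.2781 -0.0236 1.1206]
step 3: x^-=[-1.1798, 2.0516, -1.4633]  P^-=[0.7320 0.0807 -0.4857; 0.0807 0.2452 -0.1199; -0.4857 -0.1199 1.4846]  S=[0.7824 -0.0520; -0.0520 0.5236]  K=[0.7916 0.0602; 0.0830 0.4626; -0.1915 -0.2223]  nu=[3.0689, -0.6971]  x^+=[1.2077, 1.9838, -1.8959]  P^+=[0.2447 0.0340 -0.3699; 0.0340 0.1318 -0.0592; -0.3699 -0.0592 1.4345]

innov = [3.0689, -0.6971]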